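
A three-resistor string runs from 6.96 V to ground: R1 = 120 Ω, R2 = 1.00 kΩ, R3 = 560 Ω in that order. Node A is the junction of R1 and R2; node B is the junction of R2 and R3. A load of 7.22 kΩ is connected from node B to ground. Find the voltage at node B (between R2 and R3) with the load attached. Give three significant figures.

At node B, R3 is in parallel with the load: R3‖R_L = 519.7 Ω.
Below node A the resistance is R2 + (R3‖R_L) = 1520 Ω, so V_A = 6.96 × 1520/1640 = 6.451 V.
Then V_B = V_A × (R3‖R_L)/(R2 + R3‖R_L) = 6.451 × 519.7/1520 = 2.21 V.

V ≈ 2.21 V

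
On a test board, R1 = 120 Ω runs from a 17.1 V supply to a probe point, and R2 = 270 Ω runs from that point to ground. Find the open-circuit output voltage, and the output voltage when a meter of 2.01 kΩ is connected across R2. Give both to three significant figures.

Unloaded: 11.8 V; loaded: 11.4 V

Open-circuit: V = 17.1 × 270/(120 + 270) = 11.8 V.
With the load, R2 becomes R2‖R_L = 238.0 Ω, so V = 17.1 × 238.0/358.0 = 11.4 V.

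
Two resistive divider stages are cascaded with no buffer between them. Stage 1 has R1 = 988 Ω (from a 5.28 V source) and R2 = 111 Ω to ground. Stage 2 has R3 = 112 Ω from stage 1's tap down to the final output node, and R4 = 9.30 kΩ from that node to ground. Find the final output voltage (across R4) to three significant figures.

V_out ≈ 0.521 V

Stage 2 presents R3+R4 = 9412 Ω as a load on stage 1's tap.
Stage 1's lower leg becomes R2‖(R3+R4) = 109.7 Ω, so V_mid = 5.28 × 109.7/1098 = 0.5277 V.
Stage 2 is itself unloaded: V_out = V_mid × R4/(R3+R4) = 0.5277 × 9300/9412 = 0.521 V.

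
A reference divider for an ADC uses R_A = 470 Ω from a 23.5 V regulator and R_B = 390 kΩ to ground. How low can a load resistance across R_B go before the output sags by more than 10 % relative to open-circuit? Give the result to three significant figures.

Output resistance R_th = R_A‖R_B = (470 × 390000)/390500 = 469.4 Ω.
The fractional drop is R_th/(R_th + R_L); requiring this ≤ 0.100 gives R_L ≥ R_th(1/0.100 − 1) = 469.4 × 9.000 = 4.22 kΩ.

R_L(min) ≈ 4.22 kΩ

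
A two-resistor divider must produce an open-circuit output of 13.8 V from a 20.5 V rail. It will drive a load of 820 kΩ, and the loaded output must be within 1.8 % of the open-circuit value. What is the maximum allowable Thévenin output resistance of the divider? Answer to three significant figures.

R_th ≤ 15.0 kΩ

Loading drop = R_th/(R_th + R_L) ≤ 0.0180, so R_th ≤ R_L · ε/(1−ε) = 820 kΩ × 0.0180/0.9820 = 15.0 kΩ.
(Any R1, R2 with R2/(R1+R2) = 0.673 and R1‖R2 ≤ 15.0 kΩ will meet the spec.)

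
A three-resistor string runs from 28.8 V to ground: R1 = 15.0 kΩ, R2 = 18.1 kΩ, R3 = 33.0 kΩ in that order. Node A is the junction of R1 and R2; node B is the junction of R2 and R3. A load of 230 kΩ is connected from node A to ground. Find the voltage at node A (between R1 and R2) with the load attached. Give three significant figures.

V ≈ 21.2 V

Below node A the series string R2+R3 = 51.10 kΩ sits in parallel with the 230 kΩ load: 41.81 kΩ.
V_A = 28.8 × 41.81/(15.0 + 41.81) = 21.2 V.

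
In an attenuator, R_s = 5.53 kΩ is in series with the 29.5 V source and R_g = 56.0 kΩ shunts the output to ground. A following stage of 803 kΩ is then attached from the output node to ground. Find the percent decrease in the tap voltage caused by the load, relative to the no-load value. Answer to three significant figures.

The divider's output (Thévenin) resistance is R_s‖R_g = 5.033 kΩ.
Fractional drop under load = R_th/(R_th + R_L) = 5.033 / (5.033 + 803) = 0.006229.
So the output falls by 0.623 %.

0.623 %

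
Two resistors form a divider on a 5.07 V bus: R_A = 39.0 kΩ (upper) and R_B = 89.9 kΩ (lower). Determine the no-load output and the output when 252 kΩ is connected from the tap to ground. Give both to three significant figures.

Open-circuit: V = 5.07 × 89.9/(39.0 + 89.9) = 3.54 V.
With the load, R_B becomes R_B‖R_L = 66.26 kΩ, so V = 5.07 × 66.26/105.3 = 3.19 V.

Unloaded: 3.54 V; loaded: 3.19 V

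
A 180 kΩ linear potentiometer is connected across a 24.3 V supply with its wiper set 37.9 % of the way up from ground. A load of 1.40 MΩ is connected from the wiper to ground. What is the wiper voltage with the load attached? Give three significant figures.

The wiper splits the pot into (1−α)R = 111.8 kΩ above and αR = 68.22 kΩ below.
Lower section ‖ load = 65.05 kΩ.
V_wiper = 24.3 × 65.05/(111.8 + 65.05) = 8.94 V.

V ≈ 8.94 V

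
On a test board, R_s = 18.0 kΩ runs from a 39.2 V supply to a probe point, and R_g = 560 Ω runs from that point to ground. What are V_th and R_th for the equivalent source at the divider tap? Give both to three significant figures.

V_th = 1.18 V, R_th = 543 Ω

V_th is the open-circuit tap voltage: 39.2 × 560/(18000 + 560) = 1.18 V.
With the supply zeroed, R_s and R_g appear in parallel from the tap: R_th = R_s‖R_g = (18000 × 560)/18560 = 543 Ω.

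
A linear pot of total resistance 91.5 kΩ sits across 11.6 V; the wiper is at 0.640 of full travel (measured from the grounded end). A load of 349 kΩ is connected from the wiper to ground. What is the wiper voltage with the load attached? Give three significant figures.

V ≈ 7.00 V

The wiper splits the pot into (1−α)R = 32.94 kΩ above and αR = 58.56 kΩ below.
Lower section ‖ load = 50.15 kΩ.
V_wiper = 11.6 × 50.15/(32.94 + 50.15) = 7.00 V.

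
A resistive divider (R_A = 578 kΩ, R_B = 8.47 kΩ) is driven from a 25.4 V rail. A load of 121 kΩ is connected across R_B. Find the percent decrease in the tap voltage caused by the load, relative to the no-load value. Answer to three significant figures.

6.45 %

The divider's output (Thévenin) resistance is R_A‖R_B = 8.348 kΩ.
Fractional drop under load = R_th/(R_th + R_L) = 8.348 / (8.348 + 121) = 0.06454.
So the output falls by 6.45 %.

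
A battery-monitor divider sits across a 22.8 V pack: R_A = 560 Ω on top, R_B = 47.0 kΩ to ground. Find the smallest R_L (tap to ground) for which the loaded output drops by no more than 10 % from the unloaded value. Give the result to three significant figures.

Output resistance R_th = R_A‖R_B = (560 × 47000)/47560 = 553.4 Ω.
The fractional drop is R_th/(R_th + R_L); requiring this ≤ 0.100 gives R_L ≥ R_th(1/0.100 − 1) = 553.4 × 9.000 = 4.98 kΩ.

R_L(min) ≈ 4.98 kΩ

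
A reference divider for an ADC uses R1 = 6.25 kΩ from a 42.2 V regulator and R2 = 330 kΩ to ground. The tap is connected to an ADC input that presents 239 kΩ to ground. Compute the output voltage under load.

The load sits in parallel with R2: R2‖R_L = (330 × 239) / (330 + 239) = 138.6 kΩ.
V_out = 42.2 × 138.6 / (6.25 + 138.6) = 42.2 × 138.6/144.9 = 40.4 V.

V_out ≈ 40.4 V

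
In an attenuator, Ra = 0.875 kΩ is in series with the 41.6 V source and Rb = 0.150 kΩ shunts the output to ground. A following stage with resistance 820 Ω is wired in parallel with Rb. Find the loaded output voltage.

V_out ≈ 5.27 V

The load sits in parallel with Rb: Rb‖R_L = (150 × 820) / (150 + 820) = 126.8 Ω.
V_out = 41.6 × 126.8 / (875 + 126.8) = 41.6 × 126.8/1002 = 5.27 V.
(Unloaded it would have been 6.09 V.)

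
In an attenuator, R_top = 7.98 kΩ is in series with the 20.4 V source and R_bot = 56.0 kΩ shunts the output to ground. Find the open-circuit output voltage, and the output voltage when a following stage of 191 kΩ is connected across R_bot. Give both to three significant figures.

Unloaded: 17.9 V; loaded: 17.2 V

Open-circuit: V = 20.4 × 56.0/(7.98 + 56.0) = 17.9 V.
With the load, R_bot becomes R_bot‖R_L = 43.30 kΩ, so V = 20.4 × 43.30/51.28 = 17.2 V.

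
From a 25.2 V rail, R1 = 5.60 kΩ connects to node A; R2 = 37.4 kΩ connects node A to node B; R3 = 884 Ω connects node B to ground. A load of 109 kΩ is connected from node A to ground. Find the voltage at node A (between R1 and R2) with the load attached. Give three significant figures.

Below node A the series string R2+R3 = 38280 Ω sits in parallel with the 109000 Ω load: 28330 Ω.
V_A = 25.2 × 28330/(5600 + 28330) = 21.0 V.

V ≈ 21.0 V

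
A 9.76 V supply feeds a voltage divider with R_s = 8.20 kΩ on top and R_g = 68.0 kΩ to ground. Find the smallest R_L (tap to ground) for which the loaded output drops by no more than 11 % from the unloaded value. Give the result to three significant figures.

R_L(min) ≈ 59.2 kΩ

Output resistance R_th = R_s‖R_g = (8.20 × 68.0)/76.20 = 7.318 kΩ.
The fractional drop is R_th/(R_th + R_L); requiring this ≤ 0.110 gives R_L ≥ R_th(1/0.110 − 1) = 7.318 × 8.091 = 59.2 kΩ.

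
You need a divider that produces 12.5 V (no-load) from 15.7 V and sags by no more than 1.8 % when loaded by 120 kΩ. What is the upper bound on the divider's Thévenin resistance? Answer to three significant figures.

Loading drop = R_th/(R_th + R_L) ≤ 0.0180, so R_th ≤ R_L · ε/(1−ε) = 120 kΩ × 0.0180/0.9820 = 2.20 kΩ.
(Any R1, R2 with R2/(R1+R2) = 0.796 and R1‖R2 ≤ 2.20 kΩ will meet the spec.)

R_th ≤ 2.20 kΩ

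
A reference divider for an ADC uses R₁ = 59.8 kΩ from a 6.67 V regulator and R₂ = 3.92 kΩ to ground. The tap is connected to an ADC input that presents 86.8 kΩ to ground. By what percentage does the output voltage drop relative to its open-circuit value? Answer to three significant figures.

The divider's output (Thévenin) resistance is R₁‖R₂ = 3.679 kΩ.
Fractional drop under load = R_th/(R_th + R_L) = 3.679 / (3.679 + 86.8) = 0.04066.
So the output falls by 4.07 %.

4.07 %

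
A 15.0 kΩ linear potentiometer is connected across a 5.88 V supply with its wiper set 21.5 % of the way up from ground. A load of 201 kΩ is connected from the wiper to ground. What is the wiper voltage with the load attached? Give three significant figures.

V ≈ 1.25 V

The wiper splits the pot into (1−α)R = 11.78 kΩ above and αR = 3.225 kΩ below.
Lower section ‖ load = 3.174 kΩ.
V_wiper = 5.88 × 3.174/(11.78 + 3.174) = 1.25 V.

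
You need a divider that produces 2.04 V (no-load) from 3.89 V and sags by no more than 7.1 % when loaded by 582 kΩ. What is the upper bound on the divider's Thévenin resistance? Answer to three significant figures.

R_th ≤ 44.5 kΩ

Loading drop = R_th/(R_th + R_L) ≤ 0.0710, so R_th ≤ R_L · ε/(1−ε) = 582 kΩ × 0.0710/0.9290 = 44.5 kΩ.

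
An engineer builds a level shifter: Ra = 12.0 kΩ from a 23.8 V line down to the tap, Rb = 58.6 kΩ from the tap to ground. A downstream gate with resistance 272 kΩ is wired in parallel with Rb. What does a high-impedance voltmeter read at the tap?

V_out ≈ 19.1 V

The load sits in parallel with Rb: Rb‖R_L = (58.6 × 272) / (58.6 + 272) = 48.21 kΩ.
V_out = 23.8 × 48.21 / (12.0 + 48.21) = 23.8 × 48.21/60.21 = 19.1 V.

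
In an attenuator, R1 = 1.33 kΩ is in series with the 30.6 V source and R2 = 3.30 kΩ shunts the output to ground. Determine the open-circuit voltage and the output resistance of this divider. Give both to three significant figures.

V_th is the open-circuit tap voltage: 30.6 × 3.30/(1.33 + 3.30) = 21.8 V.
With the supply zeroed, R1 and R2 appear in parallel from the tap: R_th = R1‖R2 = (1.33 × 3.30)/4.630 = 948 Ω.

V_th = 21.8 V, R_th = 948 Ω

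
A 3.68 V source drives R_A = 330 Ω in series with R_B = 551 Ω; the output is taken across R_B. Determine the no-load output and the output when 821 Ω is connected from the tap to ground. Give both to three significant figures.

Open-circuit: V = 3.68 × 551/(330 + 551) = 2.30 V.
With the load, R_B becomes R_B‖R_L = 329.7 Ω, so V = 3.68 × 329.7/659.7 = 1.84 V.

Unloaded: 2.30 V; loaded: 1.84 V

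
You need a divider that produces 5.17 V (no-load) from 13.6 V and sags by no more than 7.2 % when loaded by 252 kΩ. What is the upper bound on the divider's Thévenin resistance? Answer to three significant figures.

R_th ≤ 19.6 kΩ

Loading drop = R_th/(R_th + R_L) ≤ 0.0720, so R_th ≤ R_L · ε/(1−ε) = 252 kΩ × 0.0720/0.9280 = 19.6 kΩ.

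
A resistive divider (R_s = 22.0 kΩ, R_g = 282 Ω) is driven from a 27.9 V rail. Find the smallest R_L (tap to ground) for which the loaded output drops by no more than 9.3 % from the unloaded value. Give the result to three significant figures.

Output resistance R_th = R_s‖R_g = (22000 × 282)/22280 = 278.4 Ω.
The fractional drop is R_th/(R_th + R_L); requiring this ≤ 0.0930 gives R_L ≥ R_th(1/0.0930 − 1) = 278.4 × 9.753 = 2.72 kΩ.

R_L(min) ≈ 2.72 kΩ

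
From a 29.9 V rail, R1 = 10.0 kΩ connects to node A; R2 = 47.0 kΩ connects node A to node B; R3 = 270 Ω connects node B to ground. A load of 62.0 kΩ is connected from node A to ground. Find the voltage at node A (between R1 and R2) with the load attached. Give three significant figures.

V ≈ 21.8 V

Below node A the series string R2+R3 = 47270 Ω sits in parallel with the 62000 Ω load: 26820 Ω.
V_A = 29.9 × 26820/(10000 + 26820) = 21.8 V.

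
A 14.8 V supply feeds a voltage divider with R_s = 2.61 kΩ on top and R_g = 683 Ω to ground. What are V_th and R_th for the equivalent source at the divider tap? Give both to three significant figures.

V_th = 3.07 V, R_th = 541 Ω

V_th is the open-circuit tap voltage: 14.8 × 683/(2610 + 683) = 3.07 V.
With the supply zeroed, R_s and R_g appear in parallel from the tap: R_th = R_s‖R_g = (2610 × 683)/3293 = 541 Ω.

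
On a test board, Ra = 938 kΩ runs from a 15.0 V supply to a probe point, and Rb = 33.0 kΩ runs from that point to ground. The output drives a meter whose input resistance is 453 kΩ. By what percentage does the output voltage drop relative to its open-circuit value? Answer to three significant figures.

The divider's output (Thévenin) resistance is Ra‖Rb = 31.88 kΩ.
Fractional drop under load = R_th/(R_th + R_L) = 31.88 / (31.88 + 453) = 0.06575.
So the output falls by 6.57 %.

6.57 %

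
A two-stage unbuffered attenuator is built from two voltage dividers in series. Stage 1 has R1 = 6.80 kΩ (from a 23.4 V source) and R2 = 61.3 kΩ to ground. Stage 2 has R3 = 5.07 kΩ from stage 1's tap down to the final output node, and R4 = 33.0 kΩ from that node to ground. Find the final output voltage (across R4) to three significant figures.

Stage 2 presents R3+R4 = 38.07 kΩ as a load on stage 1's tap.
Stage 1's lower leg becomes R2‖(R3+R4) = 23.48 kΩ, so V_mid = 23.4 × 23.48/30.28 = 18.15 V.
Stage 2 is itself unloaded: V_out = V_mid × R4/(R3+R4) = 18.15 × 33.0/38.07 = 15.7 V.

V_out ≈ 15.7 V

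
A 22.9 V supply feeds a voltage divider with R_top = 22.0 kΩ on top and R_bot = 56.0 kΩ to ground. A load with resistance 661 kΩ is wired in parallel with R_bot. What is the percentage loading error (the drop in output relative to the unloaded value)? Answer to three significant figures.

The divider's output (Thévenin) resistance is R_top‖R_bot = 15.79 kΩ.
Fractional drop under load = R_th/(R_th + R_L) = 15.79 / (15.79 + 661) = 0.02334.
So the output falls by 2.33 %.

2.33 %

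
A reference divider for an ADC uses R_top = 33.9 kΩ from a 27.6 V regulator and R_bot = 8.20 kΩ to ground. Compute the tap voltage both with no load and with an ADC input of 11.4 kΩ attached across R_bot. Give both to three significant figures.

Open-circuit: V = 27.6 × 8.20/(33.9 + 8.20) = 5.38 V.
With the load, R_bot becomes R_bot‖R_L = 4.769 kΩ, so V = 27.6 × 4.769/38.67 = 3.40 V.

Unloaded: 5.38 V; loaded: 3.40 V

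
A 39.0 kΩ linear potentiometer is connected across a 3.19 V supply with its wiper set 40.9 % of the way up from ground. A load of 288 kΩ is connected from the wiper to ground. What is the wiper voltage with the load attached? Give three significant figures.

V ≈ 1.26 V

The wiper splits the pot into (1−α)R = 23.05 kΩ above and αR = 15.95 kΩ below.
Lower section ‖ load = 15.11 kΩ.
V_wiper = 3.19 × 15.11/(23.05 + 15.11) = 1.26 V.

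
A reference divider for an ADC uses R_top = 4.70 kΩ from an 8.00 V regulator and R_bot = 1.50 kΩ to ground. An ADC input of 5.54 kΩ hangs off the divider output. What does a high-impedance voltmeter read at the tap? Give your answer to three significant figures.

V_out ≈ 1.61 V

The load sits in parallel with R_bot: R_bot‖R_L = (1.50 × 5.54) / (1.50 + 5.54) = 1.180 kΩ.
V_out = 8.00 × 1.180 / (4.70 + 1.180) = 8.00 × 1.180/5.880 = 1.61 V.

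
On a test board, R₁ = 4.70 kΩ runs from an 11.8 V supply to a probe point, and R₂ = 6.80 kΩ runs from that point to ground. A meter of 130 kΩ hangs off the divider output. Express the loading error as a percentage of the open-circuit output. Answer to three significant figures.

2.09 %

The divider's output (Thévenin) resistance is R₁‖R₂ = 2.779 kΩ.
Fractional drop under load = R_th/(R_th + R_L) = 2.779 / (2.779 + 130) = 0.02093.
So the output falls by 2.09 %.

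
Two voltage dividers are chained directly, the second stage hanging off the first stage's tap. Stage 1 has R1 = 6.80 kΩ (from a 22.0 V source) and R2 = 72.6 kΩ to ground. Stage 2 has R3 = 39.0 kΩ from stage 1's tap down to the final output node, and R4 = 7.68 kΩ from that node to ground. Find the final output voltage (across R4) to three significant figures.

Stage 2 presents R3+R4 = 46.68 kΩ as a load on stage 1's tap.
Stage 1's lower leg becomes R2‖(R3+R4) = 28.41 kΩ, so V_mid = 22.0 × 28.41/35.21 = 17.75 V.
Stage 2 is itself unloaded: V_out = V_mid × R4/(R3+R4) = 17.75 × 7.68/46.68 = 2.92 V.

V_out ≈ 2.92 V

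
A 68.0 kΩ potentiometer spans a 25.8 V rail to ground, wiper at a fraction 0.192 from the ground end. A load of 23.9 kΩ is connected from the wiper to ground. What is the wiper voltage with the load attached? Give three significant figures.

The wiper splits the pot into (1−α)R = 54.94 kΩ above and αR = 13.06 kΩ below.
Lower section ‖ load = 8.444 kΩ.
V_wiper = 25.8 × 8.444/(54.94 + 8.444) = 3.44 V.

V ≈ 3.44 V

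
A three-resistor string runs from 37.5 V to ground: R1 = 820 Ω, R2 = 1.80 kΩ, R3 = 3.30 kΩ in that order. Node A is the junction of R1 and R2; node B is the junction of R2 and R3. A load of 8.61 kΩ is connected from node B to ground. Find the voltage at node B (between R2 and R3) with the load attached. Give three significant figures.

V ≈ 17.9 V

At node B, R3 is in parallel with the load: R3‖R_L = 2386 Ω.
Below node A the resistance is R2 + (R3‖R_L) = 4186 Ω, so V_A = 37.5 × 4186/5006 = 31.36 V.
Then V_B = V_A × (R3‖R_L)/(R2 + R3‖R_L) = 31.36 × 2386/4186 = 17.9 V.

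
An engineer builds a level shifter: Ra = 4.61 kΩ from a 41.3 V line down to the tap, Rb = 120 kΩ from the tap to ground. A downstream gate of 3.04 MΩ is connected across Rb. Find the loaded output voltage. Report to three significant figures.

V_out ≈ 39.7 V

The load sits in parallel with Rb: Rb‖R_L = (120 × 3040) / (120 + 3040) = 115.4 kΩ.
V_out = 41.3 × 115.4 / (4.61 + 115.4) = 41.3 × 115.4/120.1 = 39.7 V.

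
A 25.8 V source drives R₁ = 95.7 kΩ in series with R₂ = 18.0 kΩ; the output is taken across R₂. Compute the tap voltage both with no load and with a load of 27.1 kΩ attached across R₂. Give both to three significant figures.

Unloaded: 4.08 V; loaded: 2.62 V

Open-circuit: V = 25.8 × 18.0/(95.7 + 18.0) = 4.08 V.
With the load, R₂ becomes R₂‖R_L = 10.82 kΩ, so V = 25.8 × 10.82/106.5 = 2.62 V.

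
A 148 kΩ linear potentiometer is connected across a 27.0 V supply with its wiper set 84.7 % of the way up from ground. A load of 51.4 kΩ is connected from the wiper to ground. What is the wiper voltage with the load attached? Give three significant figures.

V ≈ 16.7 V

The wiper splits the pot into (1−α)R = 22.64 kΩ above and αR = 125.4 kΩ below.
Lower section ‖ load = 36.45 kΩ.
V_wiper = 27.0 × 36.45/(22.64 + 36.45) = 16.7 V.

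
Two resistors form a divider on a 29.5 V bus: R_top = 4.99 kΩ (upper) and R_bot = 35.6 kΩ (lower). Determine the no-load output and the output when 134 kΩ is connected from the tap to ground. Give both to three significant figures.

Open-circuit: V = 29.5 × 35.6/(4.99 + 35.6) = 25.9 V.
With the load, R_bot becomes R_bot‖R_L = 28.13 kΩ, so V = 29.5 × 28.13/33.12 = 25.1 V.

Unloaded: 25.9 V; loaded: 25.1 V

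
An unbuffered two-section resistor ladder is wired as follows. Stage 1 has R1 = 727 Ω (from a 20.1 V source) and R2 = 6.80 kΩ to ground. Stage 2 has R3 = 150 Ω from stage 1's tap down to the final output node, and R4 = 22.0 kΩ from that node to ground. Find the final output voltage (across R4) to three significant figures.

Stage 2 presents R3+R4 = 22150 Ω as a load on stage 1's tap.
Stage 1's lower leg becomes R2‖(R3+R4) = 5203 Ω, so V_mid = 20.1 × 5203/5930 = 17.64 V.
Stage 2 is itself unloaded: V_out = V_mid × R4/(R3+R4) = 17.64 × 22000/22150 = 17.5 V.

V_out ≈ 17.5 V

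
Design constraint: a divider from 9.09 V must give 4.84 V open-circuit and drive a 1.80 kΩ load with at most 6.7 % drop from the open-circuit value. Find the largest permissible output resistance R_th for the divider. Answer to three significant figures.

Loading drop = R_th/(R_th + R_L) ≤ 0.0670, so R_th ≤ R_L · ε/(1−ε) = 1.80 kΩ × 0.0670/0.9330 = 129 Ω.

R_th ≤ 129 Ω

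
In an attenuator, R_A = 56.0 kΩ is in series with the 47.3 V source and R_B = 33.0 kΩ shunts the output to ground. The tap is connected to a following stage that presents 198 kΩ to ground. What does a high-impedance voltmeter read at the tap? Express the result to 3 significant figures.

The load sits in parallel with R_B: R_B‖R_L = (33.0 × 198) / (33.0 + 198) = 28.29 kΩ.
V_out = 47.3 × 28.29 / (56.0 + 28.29) = 47.3 × 28.29/84.29 = 15.9 V.

V_out ≈ 15.9 V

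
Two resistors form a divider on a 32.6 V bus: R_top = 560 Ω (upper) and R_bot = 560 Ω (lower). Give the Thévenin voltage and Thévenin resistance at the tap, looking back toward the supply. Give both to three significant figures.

V_th is the open-circuit tap voltage: 32.6 × 560/(560 + 560) = 16.3 V.
With the supply zeroed, R_top and R_bot appear in parallel from the tap: R_th = R_top‖R_bot = (560 × 560)/1120 = 280 Ω.

V_th = 16.3 V, R_th = 280 Ω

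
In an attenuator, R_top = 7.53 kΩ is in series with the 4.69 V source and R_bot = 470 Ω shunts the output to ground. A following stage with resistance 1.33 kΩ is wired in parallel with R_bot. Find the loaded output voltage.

The load sits in parallel with R_bot: R_bot‖R_L = (470 × 1330) / (470 + 1330) = 347.3 Ω.
V_out = 4.69 × 347.3 / (7530 + 347.3) = 4.69 × 347.3/7877 = 0.207 V.
(Unloaded it would have been 0.276 V.)

V_out ≈ 0.207 V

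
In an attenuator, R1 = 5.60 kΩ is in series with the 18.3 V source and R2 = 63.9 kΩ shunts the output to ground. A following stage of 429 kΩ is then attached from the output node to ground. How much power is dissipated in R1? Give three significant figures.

Total resistance from the source is R1 + (R2‖R_L) = 61.22 kΩ, so I = 18.3/61.22 kΩ = 0.2989 mA.
P = I²·R1 = (0.2989 mA)² × 5.60 kΩ = 0.500 mW.

P ≈ 0.500 mW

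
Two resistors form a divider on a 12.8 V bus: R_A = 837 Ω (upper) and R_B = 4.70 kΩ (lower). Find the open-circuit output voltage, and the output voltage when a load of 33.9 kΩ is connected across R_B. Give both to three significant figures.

Open-circuit: V = 12.8 × 4700/(837 + 4700) = 10.9 V.
With the load, R_B becomes R_B‖R_L = 4128 Ω, so V = 12.8 × 4128/4965 = 10.6 V.

Unloaded: 10.9 V; loaded: 10.6 V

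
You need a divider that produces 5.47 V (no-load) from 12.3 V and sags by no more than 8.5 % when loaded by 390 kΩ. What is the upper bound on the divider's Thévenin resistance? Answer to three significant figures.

Loading drop = R_th/(R_th + R_L) ≤ 0.0850, so R_th ≤ R_L · ε/(1−ε) = 390 kΩ × 0.0850/0.9150 = 36.2 kΩ.
(Any R1, R2 with R2/(R1+R2) = 0.445 and R1‖R2 ≤ 36.2 kΩ will meet the spec.)

R_th ≤ 36.2 kΩ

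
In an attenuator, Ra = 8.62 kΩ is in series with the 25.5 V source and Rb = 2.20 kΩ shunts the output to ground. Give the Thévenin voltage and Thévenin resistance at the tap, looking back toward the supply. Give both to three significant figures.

V_th is the open-circuit tap voltage: 25.5 × 2.20/(8.62 + 2.20) = 5.18 V.
With the supply zeroed, Ra and Rb appear in parallel from the tap: R_th = Ra‖Rb = (8.62 × 2.20)/10.82 = 1.75 kΩ.

V_th = 5.18 V, R_th = 1.75 kΩ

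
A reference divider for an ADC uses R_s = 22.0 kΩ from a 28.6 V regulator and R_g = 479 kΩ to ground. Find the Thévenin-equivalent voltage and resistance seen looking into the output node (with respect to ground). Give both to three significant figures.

V_th is the open-circuit tap voltage: 28.6 × 479/(22.0 + 479) = 27.3 V.
With the supply zeroed, R_s and R_g appear in parallel from the tap: R_th = R_s‖R_g = (22.0 × 479)/501.0 = 21.0 kΩ.

V_th = 27.3 V, R_th = 21.0 kΩ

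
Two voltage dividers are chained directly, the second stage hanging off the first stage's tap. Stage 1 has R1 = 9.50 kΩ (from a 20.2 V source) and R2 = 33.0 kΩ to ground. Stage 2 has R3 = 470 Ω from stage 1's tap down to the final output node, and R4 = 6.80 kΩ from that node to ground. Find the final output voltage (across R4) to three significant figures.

V_out ≈ 7.28 V

Stage 2 presents R3+R4 = 7270 Ω as a load on stage 1's tap.
Stage 1's lower leg becomes R2‖(R3+R4) = 5958 Ω, so V_mid = 20.2 × 5958/15460 = 7.785 V.
Stage 2 is itself unloaded: V_out = V_mid × R4/(R3+R4) = 7.785 × 6800/7270 = 7.28 V.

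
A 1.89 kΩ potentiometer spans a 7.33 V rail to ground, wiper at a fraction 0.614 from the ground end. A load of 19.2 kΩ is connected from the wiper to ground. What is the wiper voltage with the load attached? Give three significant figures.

V ≈ 4.40 V

The wiper splits the pot into (1−α)R = 729.5 Ω above and αR = 1160 Ω below.
Lower section ‖ load = 1094 Ω.
V_wiper = 7.33 × 1094/(729.5 + 1094) = 4.40 V.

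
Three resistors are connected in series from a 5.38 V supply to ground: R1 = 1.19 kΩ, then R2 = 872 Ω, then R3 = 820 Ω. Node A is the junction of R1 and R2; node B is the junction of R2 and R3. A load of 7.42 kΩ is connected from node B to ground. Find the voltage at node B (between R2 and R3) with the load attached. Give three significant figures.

V ≈ 1.42 V

At node B, R3 is in parallel with the load: R3‖R_L = 738.4 Ω.
Below node A the resistance is R2 + (R3‖R_L) = 1610 Ω, so V_A = 5.38 × 1610/2800 = 3.094 V.
Then V_B = V_A × (R3‖R_L)/(R2 + R3‖R_L) = 3.094 × 738.4/1610 = 1.42 V.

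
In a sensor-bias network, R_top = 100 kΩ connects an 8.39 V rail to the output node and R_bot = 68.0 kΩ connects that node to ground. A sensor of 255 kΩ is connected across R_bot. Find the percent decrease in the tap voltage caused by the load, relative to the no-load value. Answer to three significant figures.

13.7 %

Unloaded V = 8.39 × 68.0/168.0 = 3.3960 V.
Loaded: R_bot‖R_L = 53.68 kΩ, giving V = 8.39 × 53.68/153.7 = 2.9308 V.
Drop = (3.3960 − 2.9308) / 3.3960 = 13.7 %.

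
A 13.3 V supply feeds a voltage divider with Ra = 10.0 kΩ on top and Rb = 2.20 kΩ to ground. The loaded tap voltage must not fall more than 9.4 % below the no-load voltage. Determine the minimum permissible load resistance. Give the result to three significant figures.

R_L(min) ≈ 17.4 kΩ

Output resistance R_th = Ra‖Rb = (10.0 × 2.20)/12.20 = 1.803 kΩ.
The fractional drop is R_th/(R_th + R_L); requiring this ≤ 0.0940 gives R_L ≥ R_th(1/0.0940 − 1) = 1.803 × 9.638 = 17.4 kΩ.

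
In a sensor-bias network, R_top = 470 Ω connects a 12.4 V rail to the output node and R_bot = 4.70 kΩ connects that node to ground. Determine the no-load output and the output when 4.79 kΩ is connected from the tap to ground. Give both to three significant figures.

Open-circuit: V = 12.4 × 4700/(470 + 4700) = 11.3 V.
With the load, R_bot becomes R_bot‖R_L = 2372 Ω, so V = 12.4 × 2372/2842 = 10.3 V.

Unloaded: 11.3 V; loaded: 10.3 V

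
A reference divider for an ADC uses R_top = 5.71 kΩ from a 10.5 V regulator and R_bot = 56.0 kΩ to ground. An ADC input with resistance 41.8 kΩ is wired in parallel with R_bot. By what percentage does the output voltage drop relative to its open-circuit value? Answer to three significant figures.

Unloaded V = 10.5 × 56.0/61.71 = 9.5284 V.
Loaded: R_bot‖R_L = 23.93 kΩ, giving V = 10.5 × 23.93/29.64 = 8.4775 V.
Drop = (9.5284 − 8.4775) / 9.5284 = 11.0 %.

11.0 %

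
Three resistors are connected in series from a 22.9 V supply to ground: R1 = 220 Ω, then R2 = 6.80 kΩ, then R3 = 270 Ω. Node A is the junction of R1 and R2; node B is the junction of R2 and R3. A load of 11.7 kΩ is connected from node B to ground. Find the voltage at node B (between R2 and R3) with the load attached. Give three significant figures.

V ≈ 0.830 V

At node B, R3 is in parallel with the load: R3‖R_L = 263.9 Ω.
Below node A the resistance is R2 + (R3‖R_L) = 7064 Ω, so V_A = 22.9 × 7064/7284 = 22.21 V.
Then V_B = V_A × (R3‖R_L)/(R2 + R3‖R_L) = 22.21 × 263.9/7064 = 0.830 V.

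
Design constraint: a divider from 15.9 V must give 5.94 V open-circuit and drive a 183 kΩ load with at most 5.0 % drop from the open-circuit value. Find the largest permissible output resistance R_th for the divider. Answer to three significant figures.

Loading drop = R_th/(R_th + R_L) ≤ 0.0500, so R_th ≤ R_L · ε/(1−ε) = 183 kΩ × 0.0500/0.9500 = 9.63 kΩ.

R_th ≤ 9.63 kΩ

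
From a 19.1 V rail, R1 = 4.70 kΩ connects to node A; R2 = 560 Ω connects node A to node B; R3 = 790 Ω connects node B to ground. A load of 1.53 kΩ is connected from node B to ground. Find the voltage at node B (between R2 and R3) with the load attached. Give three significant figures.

V ≈ 1.72 V

At node B, R3 is in parallel with the load: R3‖R_L = 521.0 Ω.
Below node A the resistance is R2 + (R3‖R_L) = 1081 Ω, so V_A = 19.1 × 1081/5781 = 3.572 V.
Then V_B = V_A × (R3‖R_L)/(R2 + R3‖R_L) = 3.572 × 521.0/1081 = 1.72 V.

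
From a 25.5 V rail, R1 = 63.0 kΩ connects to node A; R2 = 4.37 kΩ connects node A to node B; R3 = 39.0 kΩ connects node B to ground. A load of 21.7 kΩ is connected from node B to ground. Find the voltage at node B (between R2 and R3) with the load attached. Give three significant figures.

V ≈ 4.37 V

At node B, R3 is in parallel with the load: R3‖R_L = 13.94 kΩ.
Below node A the resistance is R2 + (R3‖R_L) = 18.31 kΩ, so V_A = 25.5 × 18.31/81.31 = 5.743 V.
Then V_B = V_A × (R3‖R_L)/(R2 + R3‖R_L) = 5.743 × 13.94/18.31 = 4.37 V.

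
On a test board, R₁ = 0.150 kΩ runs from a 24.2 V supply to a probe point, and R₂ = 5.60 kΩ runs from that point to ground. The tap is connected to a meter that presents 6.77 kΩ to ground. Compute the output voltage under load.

The load sits in parallel with R₂: R₂‖R_L = (5600 × 6770) / (5600 + 6770) = 3065 Ω.
V_out = 24.2 × 3065 / (150 + 3065) = 24.2 × 3065/3215 = 23.1 V.

V_out ≈ 23.1 V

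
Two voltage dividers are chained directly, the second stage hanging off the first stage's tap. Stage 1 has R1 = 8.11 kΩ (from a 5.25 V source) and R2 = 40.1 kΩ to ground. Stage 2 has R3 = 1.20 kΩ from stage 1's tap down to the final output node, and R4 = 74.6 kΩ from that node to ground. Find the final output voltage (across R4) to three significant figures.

Stage 2 presents R3+R4 = 75.80 kΩ as a load on stage 1's tap.
Stage 1's lower leg becomes R2‖(R3+R4) = 26.23 kΩ, so V_mid = 5.25 × 26.23/34.34 = 4.010 V.
Stage 2 is itself unloaded: V_out = V_mid × R4/(R3+R4) = 4.010 × 74.6/75.80 = 3.95 V.

V_out ≈ 3.95 V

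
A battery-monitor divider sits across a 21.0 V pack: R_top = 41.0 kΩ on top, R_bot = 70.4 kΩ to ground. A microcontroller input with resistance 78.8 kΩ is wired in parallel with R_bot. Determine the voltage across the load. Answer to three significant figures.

The load sits in parallel with R_bot: R_bot‖R_L = (70.4 × 78.8) / (70.4 + 78.8) = 37.18 kΩ.
V_out = 21.0 × 37.18 / (41.0 + 37.18) = 21.0 × 37.18/78.18 = 9.99 V.

V_out ≈ 9.99 V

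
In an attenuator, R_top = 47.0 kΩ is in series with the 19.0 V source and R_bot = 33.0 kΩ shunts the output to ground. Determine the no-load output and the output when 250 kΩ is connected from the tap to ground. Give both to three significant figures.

Unloaded: 7.84 V; loaded: 7.27 V

Open-circuit: V = 19.0 × 33.0/(47.0 + 33.0) = 7.84 V.
With the load, R_bot becomes R_bot‖R_L = 29.15 kΩ, so V = 19.0 × 29.15/76.15 = 7.27 V.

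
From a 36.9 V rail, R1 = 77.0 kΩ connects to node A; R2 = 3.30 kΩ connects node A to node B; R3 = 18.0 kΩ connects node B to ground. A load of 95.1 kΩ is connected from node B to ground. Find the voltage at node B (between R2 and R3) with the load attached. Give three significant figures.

At node B, R3 is in parallel with the load: R3‖R_L = 15.14 kΩ.
Below node A the resistance is R2 + (R3‖R_L) = 18.44 kΩ, so V_A = 36.9 × 18.44/95.44 = 7.128 V.
Then V_B = V_A × (R3‖R_L)/(R2 + R3‖R_L) = 7.128 × 15.14/18.44 = 5.85 V.

V ≈ 5.85 V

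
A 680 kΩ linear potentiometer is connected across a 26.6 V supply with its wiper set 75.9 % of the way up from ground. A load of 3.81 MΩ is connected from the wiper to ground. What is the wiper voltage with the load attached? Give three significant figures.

The wiper splits the pot into (1−α)R = 163.9 kΩ above and αR = 516.1 kΩ below.
Lower section ‖ load = 454.5 kΩ.
V_wiper = 26.6 × 454.5/(163.9 + 454.5) = 19.6 V.

V ≈ 19.6 V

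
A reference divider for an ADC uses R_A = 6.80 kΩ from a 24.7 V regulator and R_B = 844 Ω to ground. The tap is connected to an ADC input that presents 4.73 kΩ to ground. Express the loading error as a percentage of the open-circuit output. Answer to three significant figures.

13.7 %

Unloaded V = 24.7 × 844/7644 = 2.7272 V.
Loaded: R_B‖R_L = 716.2 Ω, giving V = 24.7 × 716.2/7516 = 2.3536 V.
Drop = (2.7272 − 2.3536) / 2.7272 = 13.7 %.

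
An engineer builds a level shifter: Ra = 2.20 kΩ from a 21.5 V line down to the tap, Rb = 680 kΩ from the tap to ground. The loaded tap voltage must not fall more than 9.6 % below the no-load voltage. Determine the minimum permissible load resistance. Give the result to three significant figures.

Output resistance R_th = Ra‖Rb = (2.20 × 680)/682.2 = 2.193 kΩ.
The fractional drop is R_th/(R_th + R_L); requiring this ≤ 0.0960 gives R_L ≥ R_th(1/0.0960 − 1) = 2.193 × 9.417 = 20.6 kΩ.

R_L(min) ≈ 20.6 kΩ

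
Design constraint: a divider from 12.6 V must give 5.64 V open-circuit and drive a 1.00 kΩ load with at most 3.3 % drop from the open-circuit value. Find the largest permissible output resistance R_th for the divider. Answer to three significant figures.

R_th ≤ 34.1 Ω

Loading drop = R_th/(R_th + R_L) ≤ 0.0330, so R_th ≤ R_L · ε/(1−ε) = 1.00 kΩ × 0.0330/0.9670 = 34.1 Ω.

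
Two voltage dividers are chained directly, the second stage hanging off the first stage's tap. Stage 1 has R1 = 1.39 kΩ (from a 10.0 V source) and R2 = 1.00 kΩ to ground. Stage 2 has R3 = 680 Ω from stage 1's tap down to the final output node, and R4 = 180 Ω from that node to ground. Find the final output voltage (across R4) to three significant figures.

V_out ≈ 0.522 V

Stage 2 presents R3+R4 = 860.0 Ω as a load on stage 1's tap.
Stage 1's lower leg becomes R2‖(R3+R4) = 462.4 Ω, so V_mid = 10.0 × 462.4/1852 = 2.496 V.
Stage 2 is itself unloaded: V_out = V_mid × R4/(R3+R4) = 2.496 × 180/860.0 = 0.522 V.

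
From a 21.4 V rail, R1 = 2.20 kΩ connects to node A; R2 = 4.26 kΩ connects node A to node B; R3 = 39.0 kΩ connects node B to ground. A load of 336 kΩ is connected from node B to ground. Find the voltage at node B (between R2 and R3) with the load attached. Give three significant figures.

At node B, R3 is in parallel with the load: R3‖R_L = 34.94 kΩ.
Below node A the resistance is R2 + (R3‖R_L) = 39.20 kΩ, so V_A = 21.4 × 39.20/41.40 = 20.26 V.
Then V_B = V_A × (R3‖R_L)/(R2 + R3‖R_L) = 20.26 × 34.94/39.20 = 18.1 V.

V ≈ 18.1 V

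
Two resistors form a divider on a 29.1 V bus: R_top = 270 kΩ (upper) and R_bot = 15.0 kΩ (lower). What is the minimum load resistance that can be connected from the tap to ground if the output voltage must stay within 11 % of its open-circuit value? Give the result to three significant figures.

Output resistance R_th = R_top‖R_bot = (270 × 15.0)/285.0 = 14.21 kΩ.
The fractional drop is R_th/(R_th + R_L); requiring this ≤ 0.110 gives R_L ≥ R_th(1/0.110 − 1) = 14.21 × 8.091 = 115 kΩ.

R_L(min) ≈ 115 kΩ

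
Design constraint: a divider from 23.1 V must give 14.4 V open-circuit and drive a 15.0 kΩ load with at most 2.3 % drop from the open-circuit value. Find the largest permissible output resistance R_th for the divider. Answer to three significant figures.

Loading drop = R_th/(R_th + R_L) ≤ 0.0230, so R_th ≤ R_L · ε/(1−ε) = 15.0 kΩ × 0.0230/0.9770 = 353 Ω.

R_th ≤ 353 Ω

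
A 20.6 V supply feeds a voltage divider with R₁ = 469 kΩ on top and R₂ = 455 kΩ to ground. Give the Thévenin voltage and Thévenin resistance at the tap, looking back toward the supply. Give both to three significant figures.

V_th is the open-circuit tap voltage: 20.6 × 455/(469 + 455) = 10.1 V.
With the supply zeroed, R₁ and R₂ appear in parallel from the tap: R_th = R₁‖R₂ = (469 × 455)/924.0 = 231 kΩ.

V_th = 10.1 V, R_th = 231 kΩ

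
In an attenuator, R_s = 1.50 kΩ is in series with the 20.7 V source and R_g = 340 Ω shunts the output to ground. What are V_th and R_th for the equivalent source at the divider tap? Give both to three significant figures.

V_th is the open-circuit tap voltage: 20.7 × 340/(1500 + 340) = 3.83 V.
With the supply zeroed, R_s and R_g appear in parallel from the tap: R_th = R_s‖R_g = (1500 × 340)/1840 = 277 Ω.

V_th = 3.83 V, R_th = 277 Ω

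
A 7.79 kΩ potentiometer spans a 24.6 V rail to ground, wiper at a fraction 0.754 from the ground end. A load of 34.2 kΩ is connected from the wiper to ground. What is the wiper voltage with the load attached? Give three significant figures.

V ≈ 17.8 V

The wiper splits the pot into (1−α)R = 1.916 kΩ above and αR = 5.874 kΩ below.
Lower section ‖ load = 5.013 kΩ.
V_wiper = 24.6 × 5.013/(1.916 + 5.013) = 17.8 V.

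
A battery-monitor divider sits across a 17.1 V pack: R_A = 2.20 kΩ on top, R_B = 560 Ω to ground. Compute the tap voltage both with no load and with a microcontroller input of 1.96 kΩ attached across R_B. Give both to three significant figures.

Unloaded: 3.47 V; loaded: 2.83 V

Open-circuit: V = 17.1 × 560/(2200 + 560) = 3.47 V.
With the load, R_B becomes R_B‖R_L = 435.6 Ω, so V = 17.1 × 435.6/2636 = 2.83 V.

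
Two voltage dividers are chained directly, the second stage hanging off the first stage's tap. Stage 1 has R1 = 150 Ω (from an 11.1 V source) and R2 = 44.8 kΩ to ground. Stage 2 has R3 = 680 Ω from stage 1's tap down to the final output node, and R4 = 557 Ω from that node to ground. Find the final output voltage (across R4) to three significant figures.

Stage 2 presents R3+R4 = 1237 Ω as a load on stage 1's tap.
Stage 1's lower leg becomes R2‖(R3+R4) = 1204 Ω, so V_mid = 11.1 × 1204/1354 = 9.870 V.
Stage 2 is itself unloaded: V_out = V_mid × R4/(R3+R4) = 9.870 × 557/1237 = 4.44 V.

V_out ≈ 4.44 V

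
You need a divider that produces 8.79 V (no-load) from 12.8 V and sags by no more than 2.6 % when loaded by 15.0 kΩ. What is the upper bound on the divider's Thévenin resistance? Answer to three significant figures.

Loading drop = R_th/(R_th + R_L) ≤ 0.0260, so R_th ≤ R_L · ε/(1−ε) = 15.0 kΩ × 0.0260/0.9740 = 400 Ω.

R_th ≤ 400 Ω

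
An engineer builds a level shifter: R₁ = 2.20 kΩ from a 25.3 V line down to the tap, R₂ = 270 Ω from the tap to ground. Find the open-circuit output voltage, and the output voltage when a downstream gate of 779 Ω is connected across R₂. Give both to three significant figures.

Open-circuit: V = 25.3 × 270/(2200 + 270) = 2.77 V.
With the load, R₂ becomes R₂‖R_L = 200.5 Ω, so V = 25.3 × 200.5/2401 = 2.11 V.

Unloaded: 2.77 V; loaded: 2.11 V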